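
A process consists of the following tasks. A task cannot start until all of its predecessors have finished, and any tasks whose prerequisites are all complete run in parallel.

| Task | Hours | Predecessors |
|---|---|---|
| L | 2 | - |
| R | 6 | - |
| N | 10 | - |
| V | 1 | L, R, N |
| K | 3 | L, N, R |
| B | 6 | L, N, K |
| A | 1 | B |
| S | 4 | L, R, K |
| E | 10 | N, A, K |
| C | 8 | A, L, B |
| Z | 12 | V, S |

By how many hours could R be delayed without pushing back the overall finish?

The longest chain is N→K→B→A→E = 10+3+6+1+10 = 30; overall finish 30 hours.
Longest path through R: 26 hours (earliest finish 6, latest finish 10).
So R can slip 10 − 6 = 4 hours.

4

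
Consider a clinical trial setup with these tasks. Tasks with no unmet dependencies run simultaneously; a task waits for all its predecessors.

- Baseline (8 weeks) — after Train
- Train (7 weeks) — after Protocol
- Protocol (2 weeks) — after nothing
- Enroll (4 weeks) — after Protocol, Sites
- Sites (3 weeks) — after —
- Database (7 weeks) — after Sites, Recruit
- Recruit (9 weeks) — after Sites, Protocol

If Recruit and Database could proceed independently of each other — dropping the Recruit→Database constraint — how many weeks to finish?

17

Before: longest chain Sites→Recruit→Database = 3+9+7 = 19, finish 19.
Without Recruit→Database, Database's earliest start moves from 12 to 3.
The longest chain is now Protocol→Train→Baseline = 2+7+8 = 17, so the project takes 17 weeks.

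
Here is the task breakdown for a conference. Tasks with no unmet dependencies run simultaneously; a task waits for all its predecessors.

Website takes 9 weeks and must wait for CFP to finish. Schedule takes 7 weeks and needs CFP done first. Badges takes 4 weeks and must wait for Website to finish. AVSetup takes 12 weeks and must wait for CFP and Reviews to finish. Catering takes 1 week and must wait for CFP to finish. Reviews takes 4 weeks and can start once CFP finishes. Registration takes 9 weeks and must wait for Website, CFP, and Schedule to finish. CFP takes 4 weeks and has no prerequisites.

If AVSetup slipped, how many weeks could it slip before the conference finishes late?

Critical path: CFP→Website→Registration = 4+9+9 = 22, so the finish is 22 weeks.
AVSetup finishes as early as 20 and must finish by 22.
Float = 22 − 20 = 2.

2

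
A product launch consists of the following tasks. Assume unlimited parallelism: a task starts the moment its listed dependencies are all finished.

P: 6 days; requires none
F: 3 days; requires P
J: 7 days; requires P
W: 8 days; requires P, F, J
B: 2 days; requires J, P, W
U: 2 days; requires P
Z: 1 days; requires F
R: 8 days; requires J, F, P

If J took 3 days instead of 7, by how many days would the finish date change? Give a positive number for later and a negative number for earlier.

Baseline: P→J→W→B = 6+7+8+2 = 23 → 23 days.
J is on the critical path; changing it to 3 makes that path 19 days.
Now P→F→W→B = 6+3+8+2 = 19 is longest, so the finish becomes 19 days.
Change in finish: 19 − 23 = -4 days.

-4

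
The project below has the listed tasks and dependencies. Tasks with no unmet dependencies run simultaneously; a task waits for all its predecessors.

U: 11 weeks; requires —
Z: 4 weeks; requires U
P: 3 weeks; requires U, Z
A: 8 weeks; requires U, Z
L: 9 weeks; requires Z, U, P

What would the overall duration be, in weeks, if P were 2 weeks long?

26

Baseline: U→Z→P→L = 11+4+3+9 = 27 → 27 weeks.
Since P is critical, the -1 change carries straight to that chain (now 26 weeks).
The critical path is still U→Z→P→L; finish is now 26 weeks.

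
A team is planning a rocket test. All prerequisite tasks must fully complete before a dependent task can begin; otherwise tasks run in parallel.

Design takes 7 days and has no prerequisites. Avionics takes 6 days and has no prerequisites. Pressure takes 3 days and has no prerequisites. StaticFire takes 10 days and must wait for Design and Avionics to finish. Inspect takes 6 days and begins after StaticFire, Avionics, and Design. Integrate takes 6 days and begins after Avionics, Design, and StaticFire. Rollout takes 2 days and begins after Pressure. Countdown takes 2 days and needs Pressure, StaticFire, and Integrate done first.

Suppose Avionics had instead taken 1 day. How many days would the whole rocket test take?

25

Actual critical path: Design→StaticFire→Integrate→Countdown = 7+10+6+2 = 25 ⇒ 25 days.
Avionics has 1 day of float (longest path through it is 24).
The critical path is still Design→StaticFire→Integrate→Countdown; finish is now 25 days.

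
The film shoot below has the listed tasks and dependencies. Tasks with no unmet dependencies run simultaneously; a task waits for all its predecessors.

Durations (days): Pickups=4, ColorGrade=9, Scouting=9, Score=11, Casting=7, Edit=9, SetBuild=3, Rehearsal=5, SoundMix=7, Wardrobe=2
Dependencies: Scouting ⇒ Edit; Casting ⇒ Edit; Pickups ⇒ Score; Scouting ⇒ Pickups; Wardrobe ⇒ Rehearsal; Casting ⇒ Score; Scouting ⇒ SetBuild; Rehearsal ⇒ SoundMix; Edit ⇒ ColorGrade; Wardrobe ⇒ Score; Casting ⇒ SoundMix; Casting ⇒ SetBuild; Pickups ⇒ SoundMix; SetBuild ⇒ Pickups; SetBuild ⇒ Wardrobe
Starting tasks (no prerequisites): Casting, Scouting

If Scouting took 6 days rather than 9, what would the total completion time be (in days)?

25

Baseline: Scouting→SetBuild→Pickups→Score = 9+3+4+11 = 27 → 27 days.
Scouting lies on that path, so at 6 days the path becomes 24 days.
Now Casting→SetBuild→Pickups→Score = 7+3+4+11 = 25 is longest, so the finish becomes 25 days.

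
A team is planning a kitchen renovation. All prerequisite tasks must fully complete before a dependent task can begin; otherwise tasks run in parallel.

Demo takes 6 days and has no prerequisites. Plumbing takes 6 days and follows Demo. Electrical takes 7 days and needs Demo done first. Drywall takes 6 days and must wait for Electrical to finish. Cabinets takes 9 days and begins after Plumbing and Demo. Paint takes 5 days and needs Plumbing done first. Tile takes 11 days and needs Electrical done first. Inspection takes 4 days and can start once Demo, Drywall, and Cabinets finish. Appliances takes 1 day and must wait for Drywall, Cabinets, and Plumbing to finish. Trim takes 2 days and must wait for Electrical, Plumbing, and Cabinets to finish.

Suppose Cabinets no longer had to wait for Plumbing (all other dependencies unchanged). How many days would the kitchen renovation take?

Before: longest chain Demo→Plumbing→Cabinets→Inspection = 6+6+9+4 = 25, finish 25.
Without Plumbing→Cabinets, Cabinets's earliest start moves from 12 to 6.
After: Demo→Electrical→Tile = 6+7+11 = 24 → 24 days.

24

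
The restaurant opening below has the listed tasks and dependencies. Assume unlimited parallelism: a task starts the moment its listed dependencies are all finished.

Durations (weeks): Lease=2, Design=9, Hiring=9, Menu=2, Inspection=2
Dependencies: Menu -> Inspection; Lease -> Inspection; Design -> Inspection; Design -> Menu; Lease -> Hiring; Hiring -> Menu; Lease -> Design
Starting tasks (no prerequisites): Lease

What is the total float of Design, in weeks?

0

Lease→Design→Menu→Inspection = 2+9+2+2 = 15 sets the makespan at 15 weeks.
Longest path through Design: 15 weeks (earliest finish 11, latest finish 11).
So Design can slip 11 − 11 = 0 weeks.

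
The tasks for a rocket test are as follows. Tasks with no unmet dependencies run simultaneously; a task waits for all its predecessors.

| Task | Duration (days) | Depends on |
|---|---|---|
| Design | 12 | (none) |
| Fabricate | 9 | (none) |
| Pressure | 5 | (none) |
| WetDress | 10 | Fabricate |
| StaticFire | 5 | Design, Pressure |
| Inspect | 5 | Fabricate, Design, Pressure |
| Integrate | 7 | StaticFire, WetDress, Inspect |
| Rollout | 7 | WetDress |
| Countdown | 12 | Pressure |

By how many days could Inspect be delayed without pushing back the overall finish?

Fabricate→WetDress→Integrate = 9+10+7 = 26 sets the makespan at 26 days.
Longest path through Inspect: 24 days (earliest finish 17, latest finish 19).
Slack of Inspect = 14 − 12 = 2 days.

2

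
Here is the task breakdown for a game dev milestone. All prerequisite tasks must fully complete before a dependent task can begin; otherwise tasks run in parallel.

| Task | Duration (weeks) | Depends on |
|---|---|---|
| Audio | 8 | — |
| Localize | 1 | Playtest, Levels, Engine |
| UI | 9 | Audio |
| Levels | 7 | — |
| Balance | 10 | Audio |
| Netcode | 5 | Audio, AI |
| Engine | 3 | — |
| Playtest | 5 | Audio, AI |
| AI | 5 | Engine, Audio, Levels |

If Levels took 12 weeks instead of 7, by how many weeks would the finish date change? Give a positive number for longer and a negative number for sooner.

4

Baseline: Audio→AI→Playtest→Localize = 8+5+5+1 = 19 → 19 weeks.
The longest path through Levels is only 18 weeks, so Levels has float 1.
The binding chain switches to Levels→AI→Playtest→Localize = 12+5+5+1 = 23; finish 23 weeks.
Change in finish: 23 − 19 = +4 weeks.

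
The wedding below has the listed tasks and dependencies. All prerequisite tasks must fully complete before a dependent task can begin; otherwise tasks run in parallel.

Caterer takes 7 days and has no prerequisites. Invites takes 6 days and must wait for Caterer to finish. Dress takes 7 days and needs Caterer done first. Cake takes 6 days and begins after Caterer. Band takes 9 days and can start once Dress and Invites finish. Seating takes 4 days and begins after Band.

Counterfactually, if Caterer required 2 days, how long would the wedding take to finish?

Actual critical path: Caterer→Dress→Band→Seating = 7+7+9+4 = 27 ⇒ 27 days.
Caterer lies on that path, so at 2 days the path becomes 22 days.
No other chain overtakes it, so the finish is 22 days.

22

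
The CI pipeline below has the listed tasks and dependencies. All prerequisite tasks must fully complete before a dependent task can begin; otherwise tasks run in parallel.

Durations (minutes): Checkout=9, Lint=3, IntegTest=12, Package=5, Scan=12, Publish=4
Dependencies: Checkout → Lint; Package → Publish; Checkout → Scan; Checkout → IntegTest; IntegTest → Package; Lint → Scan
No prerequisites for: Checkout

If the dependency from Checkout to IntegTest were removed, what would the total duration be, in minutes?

24

Before: longest chain Checkout→IntegTest→Package→Publish = 9+12+5+4 = 30, finish 30.
Without Checkout→IntegTest, IntegTest's earliest start moves from 9 to 0.
After: Checkout→Lint→Scan = 9+3+12 = 24 → 24 minutes.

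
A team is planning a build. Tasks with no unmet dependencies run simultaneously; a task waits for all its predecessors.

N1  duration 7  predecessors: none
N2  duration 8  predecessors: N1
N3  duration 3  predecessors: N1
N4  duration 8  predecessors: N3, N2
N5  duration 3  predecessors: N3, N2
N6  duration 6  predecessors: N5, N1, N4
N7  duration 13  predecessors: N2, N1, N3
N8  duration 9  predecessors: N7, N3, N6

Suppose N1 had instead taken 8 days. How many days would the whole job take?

Actual critical path: N1→N2→N4→N6→N8 = 7+8+8+6+9 = 38 ⇒ 38 days.
N1 is on the critical path; changing it to 8 makes that path 39 days.
That remains the longest chain; total 39 days.

39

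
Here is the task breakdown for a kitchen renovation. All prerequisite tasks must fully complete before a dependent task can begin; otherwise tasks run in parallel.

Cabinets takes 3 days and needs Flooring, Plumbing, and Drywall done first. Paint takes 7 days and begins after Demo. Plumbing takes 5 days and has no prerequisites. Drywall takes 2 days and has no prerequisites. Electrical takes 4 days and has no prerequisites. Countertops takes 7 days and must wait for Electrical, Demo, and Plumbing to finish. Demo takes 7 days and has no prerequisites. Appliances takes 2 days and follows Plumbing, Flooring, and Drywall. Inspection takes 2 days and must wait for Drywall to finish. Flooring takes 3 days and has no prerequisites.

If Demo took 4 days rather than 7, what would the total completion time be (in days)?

12

The binding path is Demo→Countertops = 7+7 = 14; finish at 14 days.
Since Demo is critical, the -3 change carries straight to that chain (now 11 days).
Now Plumbing→Countertops = 5+7 = 12 is longest, so the finish becomes 12 days.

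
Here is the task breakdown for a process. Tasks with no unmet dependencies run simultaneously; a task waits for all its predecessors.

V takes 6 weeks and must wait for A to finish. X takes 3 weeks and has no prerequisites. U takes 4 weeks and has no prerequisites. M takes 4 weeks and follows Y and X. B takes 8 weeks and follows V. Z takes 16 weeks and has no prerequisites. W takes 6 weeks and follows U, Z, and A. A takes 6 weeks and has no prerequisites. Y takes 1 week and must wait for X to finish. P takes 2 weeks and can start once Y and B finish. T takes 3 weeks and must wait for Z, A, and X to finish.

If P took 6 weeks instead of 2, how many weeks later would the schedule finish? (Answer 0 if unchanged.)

The binding path is A→V→B→P = 6+6+8+2 = 22; finish at 22 weeks.
P lies on that path, so at 6 weeks the path becomes 26 weeks.
No other chain overtakes it, so the finish is 26 weeks.
Change in finish: 26 − 22 = +4 weeks.

4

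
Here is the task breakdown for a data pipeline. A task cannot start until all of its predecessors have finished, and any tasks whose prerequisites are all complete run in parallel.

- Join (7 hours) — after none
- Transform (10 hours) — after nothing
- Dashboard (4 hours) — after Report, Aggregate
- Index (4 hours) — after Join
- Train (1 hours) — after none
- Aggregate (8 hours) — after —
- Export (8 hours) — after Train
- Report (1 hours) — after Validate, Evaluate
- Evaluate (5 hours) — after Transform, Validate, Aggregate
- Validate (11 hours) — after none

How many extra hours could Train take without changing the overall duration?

12

The longest chain is Validate→Evaluate→Report→Dashboard = 11+5+1+4 = 21; overall finish 21 hours.
Longest path through Train: 9 hours (earliest finish 1, latest finish 13).
Float = 21 − 9 = 12.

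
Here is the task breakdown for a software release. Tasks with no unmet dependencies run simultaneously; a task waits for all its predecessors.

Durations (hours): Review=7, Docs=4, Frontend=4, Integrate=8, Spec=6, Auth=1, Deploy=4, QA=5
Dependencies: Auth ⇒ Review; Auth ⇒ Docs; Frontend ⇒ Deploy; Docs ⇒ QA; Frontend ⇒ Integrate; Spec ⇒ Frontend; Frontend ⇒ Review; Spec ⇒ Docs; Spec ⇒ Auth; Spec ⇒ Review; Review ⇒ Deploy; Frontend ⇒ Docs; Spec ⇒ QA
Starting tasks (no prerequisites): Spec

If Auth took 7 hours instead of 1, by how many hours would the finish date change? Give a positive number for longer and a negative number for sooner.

3

Critical path before the change: Spec→Frontend→Review→Deploy = 6+4+7+4 = 21 giving 21 hours.
The longest path through Auth is only 18 hours, so Auth has float 3.
The binding chain switches to Spec→Auth→Review→Deploy = 6+7+7+4 = 24; finish 24 hours.
Change in finish: 24 − 21 = +3 hours.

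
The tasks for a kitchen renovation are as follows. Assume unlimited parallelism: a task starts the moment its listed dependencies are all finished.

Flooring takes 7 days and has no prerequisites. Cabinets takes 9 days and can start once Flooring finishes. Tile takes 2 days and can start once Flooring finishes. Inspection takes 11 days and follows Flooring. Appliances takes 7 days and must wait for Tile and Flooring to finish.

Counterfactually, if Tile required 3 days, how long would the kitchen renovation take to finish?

18

Critical path before the change: Flooring→Inspection = 7+11 = 18 giving 18 days.
The longest path through Tile is only 16 days, so Tile has float 2.
That remains the longest chain; total 18 days.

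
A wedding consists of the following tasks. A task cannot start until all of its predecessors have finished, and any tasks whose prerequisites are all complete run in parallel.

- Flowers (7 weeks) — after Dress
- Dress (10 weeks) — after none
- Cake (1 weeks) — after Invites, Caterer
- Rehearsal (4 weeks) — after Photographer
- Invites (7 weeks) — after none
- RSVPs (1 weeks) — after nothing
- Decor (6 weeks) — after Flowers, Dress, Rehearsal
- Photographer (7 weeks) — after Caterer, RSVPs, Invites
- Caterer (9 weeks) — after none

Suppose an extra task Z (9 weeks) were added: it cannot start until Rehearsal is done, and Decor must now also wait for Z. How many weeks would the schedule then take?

Originally the schedule takes 26 weeks.
With Z inserted, Decor now waits for max(Flowers, Dress, Rehearsal, Z).
New critical path: Caterer→Photographer→Rehearsal→Z→Decor = 9+7+4+9+6 = 35 ⇒ 35 weeks.

35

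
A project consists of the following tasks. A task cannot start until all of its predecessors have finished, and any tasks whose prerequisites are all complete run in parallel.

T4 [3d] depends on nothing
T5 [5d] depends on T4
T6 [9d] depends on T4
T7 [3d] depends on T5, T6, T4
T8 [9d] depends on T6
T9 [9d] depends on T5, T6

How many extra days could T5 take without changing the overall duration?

4

Critical path: T4→T6→T8 = 3+9+9 = 21, so the finish is 21 days.
Longest path through T5: 17 days (earliest finish 8, latest finish 12).
Float = 21 − 17 = 4.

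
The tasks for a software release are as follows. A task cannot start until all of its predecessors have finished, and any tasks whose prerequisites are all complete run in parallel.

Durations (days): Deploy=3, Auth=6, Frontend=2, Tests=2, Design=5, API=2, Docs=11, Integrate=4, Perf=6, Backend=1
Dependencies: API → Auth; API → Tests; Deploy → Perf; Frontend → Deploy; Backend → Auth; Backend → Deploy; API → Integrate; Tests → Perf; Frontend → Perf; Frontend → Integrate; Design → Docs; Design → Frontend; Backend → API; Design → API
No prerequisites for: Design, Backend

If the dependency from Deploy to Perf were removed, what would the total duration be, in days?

Original critical path: Design→Frontend→Deploy→Perf = 5+2+3+6 = 16 ⇒ 16 days.
Without Deploy→Perf, Perf's earliest start moves from 10 to 9.
New critical path: Design→Docs = 5+11 = 16 ⇒ 16 days.

16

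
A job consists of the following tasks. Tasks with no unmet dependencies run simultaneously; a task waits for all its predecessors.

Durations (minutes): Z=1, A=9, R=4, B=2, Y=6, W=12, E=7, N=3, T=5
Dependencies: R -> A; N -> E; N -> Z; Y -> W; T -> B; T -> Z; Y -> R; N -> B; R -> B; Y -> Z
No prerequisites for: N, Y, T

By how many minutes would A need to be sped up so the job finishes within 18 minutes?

Current finish: 19 minutes; target: 18.
A is on every critical path, so each minute cut from A cuts the finish by one (this holds down to a finish of 18).
Need 19 − 18 = 1 minute off A → A becomes 8 minutes, finish becomes 18.

1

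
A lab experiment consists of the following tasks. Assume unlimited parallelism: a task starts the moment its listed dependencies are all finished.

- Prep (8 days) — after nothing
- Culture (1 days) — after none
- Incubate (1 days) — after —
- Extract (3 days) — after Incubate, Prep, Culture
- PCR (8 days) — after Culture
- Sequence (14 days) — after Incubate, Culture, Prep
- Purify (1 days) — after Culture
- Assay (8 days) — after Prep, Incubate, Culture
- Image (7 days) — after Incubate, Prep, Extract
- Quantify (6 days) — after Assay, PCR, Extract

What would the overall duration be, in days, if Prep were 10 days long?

24

Baseline: Prep→Sequence = 8+14 = 22 → 22 days.
Prep lies on that path, so at 10 days the path becomes 24 days.
No other chain overtakes it, so the finish is 24 days.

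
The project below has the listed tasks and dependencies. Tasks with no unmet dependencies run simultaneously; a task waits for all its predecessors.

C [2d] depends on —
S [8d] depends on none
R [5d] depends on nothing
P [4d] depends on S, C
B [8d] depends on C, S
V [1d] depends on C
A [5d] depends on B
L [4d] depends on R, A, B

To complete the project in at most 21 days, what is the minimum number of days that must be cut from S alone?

Current finish: 25 days; target: 21.
S is on every critical path, so each day cut from S cuts the finish by one (this holds down to a finish of 19).
Need 25 − 21 = 4 days off S → S becomes 4 days, finish becomes 21.

4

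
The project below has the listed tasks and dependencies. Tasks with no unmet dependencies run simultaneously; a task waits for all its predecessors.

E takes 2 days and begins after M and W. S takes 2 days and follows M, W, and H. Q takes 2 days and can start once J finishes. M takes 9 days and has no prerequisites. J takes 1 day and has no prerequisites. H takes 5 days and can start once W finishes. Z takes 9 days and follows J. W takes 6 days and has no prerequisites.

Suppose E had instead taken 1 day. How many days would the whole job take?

Baseline: W→H→S = 6+5+2 = 13 → 13 days.
E is off the critical path — its longest chain is 11 days, giving 2 of slack.
The critical path is still W→H→S; finish is now 13 days.

13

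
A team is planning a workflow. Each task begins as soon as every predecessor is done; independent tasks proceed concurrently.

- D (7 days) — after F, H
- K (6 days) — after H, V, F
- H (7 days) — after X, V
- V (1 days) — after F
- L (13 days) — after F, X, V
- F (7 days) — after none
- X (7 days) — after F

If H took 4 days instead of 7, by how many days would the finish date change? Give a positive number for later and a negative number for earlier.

-1

The binding path is F→X→H→D = 7+7+7+7 = 28; finish at 28 days.
Since H is critical, the -3 change carries straight to that chain (now 25 days).
New critical path: F→X→L = 7+7+13 = 27 ⇒ 27 days.
Change in finish: 27 − 28 = -1 days.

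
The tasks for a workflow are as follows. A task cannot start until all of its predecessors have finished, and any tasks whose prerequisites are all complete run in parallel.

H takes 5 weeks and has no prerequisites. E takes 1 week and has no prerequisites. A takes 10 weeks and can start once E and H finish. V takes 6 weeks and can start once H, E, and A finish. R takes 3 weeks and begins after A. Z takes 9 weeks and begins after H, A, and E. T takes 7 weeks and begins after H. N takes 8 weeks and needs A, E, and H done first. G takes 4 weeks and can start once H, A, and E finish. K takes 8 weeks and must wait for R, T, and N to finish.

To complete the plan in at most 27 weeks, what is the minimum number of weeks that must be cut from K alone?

Current finish: 31 weeks; target: 27.
K is on every critical path, so each week cut from K cuts the finish by one (this holds down to a finish of 24).
Need 31 − 27 = 4 weeks off K → K becomes 4 weeks, finish becomes 27.

4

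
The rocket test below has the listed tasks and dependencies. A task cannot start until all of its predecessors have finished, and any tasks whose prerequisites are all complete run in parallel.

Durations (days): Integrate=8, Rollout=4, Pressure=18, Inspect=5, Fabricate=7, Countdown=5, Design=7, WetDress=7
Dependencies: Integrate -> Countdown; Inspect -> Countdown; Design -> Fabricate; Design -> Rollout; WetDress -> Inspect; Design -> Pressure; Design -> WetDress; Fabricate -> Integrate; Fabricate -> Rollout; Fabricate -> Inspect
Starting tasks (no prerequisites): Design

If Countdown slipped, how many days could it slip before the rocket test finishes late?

0

Critical path: Design→Fabricate→Integrate→Countdown = 7+7+8+5 = 27, so the finish is 27 days.
The longest chain containing Countdown totals 27 days.
Float = 27 − 27 = 0.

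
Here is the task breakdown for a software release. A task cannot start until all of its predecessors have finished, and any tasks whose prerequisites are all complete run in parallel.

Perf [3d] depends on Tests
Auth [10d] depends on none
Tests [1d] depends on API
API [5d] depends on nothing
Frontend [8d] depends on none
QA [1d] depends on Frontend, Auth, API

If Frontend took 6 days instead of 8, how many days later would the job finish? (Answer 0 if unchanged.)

Baseline: Auth→QA = 10+1 = 11 → 11 days.
Frontend has 2 days of float (longest path through it is 9).
That remains the longest chain; total 11 days.
Change in finish: 11 − 11 = +0 days.

0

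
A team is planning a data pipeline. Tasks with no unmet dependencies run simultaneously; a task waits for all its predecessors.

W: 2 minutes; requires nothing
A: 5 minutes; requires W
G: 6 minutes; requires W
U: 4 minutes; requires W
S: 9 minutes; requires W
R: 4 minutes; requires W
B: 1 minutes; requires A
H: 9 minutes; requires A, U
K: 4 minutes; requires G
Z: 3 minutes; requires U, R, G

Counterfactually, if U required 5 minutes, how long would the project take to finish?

16

Actual critical path: W→A→H = 2+5+9 = 16 ⇒ 16 minutes.
The longest path through U is only 15 minutes, so U has float 1.
The critical path is still W→A→H; finish is now 16 minutes.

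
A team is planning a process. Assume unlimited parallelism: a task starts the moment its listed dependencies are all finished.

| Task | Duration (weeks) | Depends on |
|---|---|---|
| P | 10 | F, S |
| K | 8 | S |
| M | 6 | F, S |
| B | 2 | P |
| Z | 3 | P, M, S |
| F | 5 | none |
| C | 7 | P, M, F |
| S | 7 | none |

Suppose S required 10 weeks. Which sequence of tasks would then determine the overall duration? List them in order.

S, P, C

Actual critical path: S→P→C = 7+10+7 = 24 ⇒ 24 weeks.
S lies on that path, so at 10 weeks the path becomes 27 weeks.
That remains the longest chain; total 27 weeks.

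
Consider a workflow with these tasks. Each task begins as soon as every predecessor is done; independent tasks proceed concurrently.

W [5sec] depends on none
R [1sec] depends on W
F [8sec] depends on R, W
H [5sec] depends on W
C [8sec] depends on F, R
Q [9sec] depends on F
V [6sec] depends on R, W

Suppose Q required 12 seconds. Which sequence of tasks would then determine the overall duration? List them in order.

W, R, F, Q

Baseline: W→R→F→Q = 5+1+8+9 = 23 → 23 seconds.
Q is on the critical path; changing it to 12 makes that path 26 seconds.
That remains the longest chain; total 26 seconds.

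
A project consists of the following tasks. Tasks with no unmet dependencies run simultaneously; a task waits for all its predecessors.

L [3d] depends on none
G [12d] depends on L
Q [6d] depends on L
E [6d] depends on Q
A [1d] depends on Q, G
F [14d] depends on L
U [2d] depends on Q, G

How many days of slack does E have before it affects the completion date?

L→G→U = 3+12+2 = 17 sets the makespan at 17 days.
E finishes as early as 15 and must finish by 17.
So E can slip 17 − 15 = 2 days.

2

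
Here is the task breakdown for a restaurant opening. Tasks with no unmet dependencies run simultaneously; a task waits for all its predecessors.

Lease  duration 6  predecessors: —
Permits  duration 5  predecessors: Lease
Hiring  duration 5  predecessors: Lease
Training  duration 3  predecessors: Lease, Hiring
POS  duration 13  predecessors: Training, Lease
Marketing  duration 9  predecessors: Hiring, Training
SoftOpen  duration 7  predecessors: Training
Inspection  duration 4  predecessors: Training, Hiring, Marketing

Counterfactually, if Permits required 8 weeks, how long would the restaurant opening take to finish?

27

The binding path is Lease→Hiring→Training→POS = 6+5+3+13 = 27; finish at 27 weeks.
The longest path through Permits is only 11 weeks, so Permits has float 16.
No other chain overtakes it, so the finish is 27 weeks.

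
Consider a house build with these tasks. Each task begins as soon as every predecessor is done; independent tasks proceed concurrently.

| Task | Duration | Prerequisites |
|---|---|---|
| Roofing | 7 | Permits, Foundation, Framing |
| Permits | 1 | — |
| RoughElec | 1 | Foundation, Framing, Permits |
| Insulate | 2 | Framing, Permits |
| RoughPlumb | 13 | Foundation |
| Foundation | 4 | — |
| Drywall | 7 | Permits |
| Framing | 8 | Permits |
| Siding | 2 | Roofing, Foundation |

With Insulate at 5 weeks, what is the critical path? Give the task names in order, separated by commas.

Permits, Framing, Roofing, Siding

Critical path before the change: Permits→Framing→Roofing→Siding = 1+8+7+2 = 18 giving 18 weeks.
Insulate has 7 weeks of float (longest path through it is 11).
The critical path is still Permits→Framing→Roofing→Siding; finish is now 18 weeks.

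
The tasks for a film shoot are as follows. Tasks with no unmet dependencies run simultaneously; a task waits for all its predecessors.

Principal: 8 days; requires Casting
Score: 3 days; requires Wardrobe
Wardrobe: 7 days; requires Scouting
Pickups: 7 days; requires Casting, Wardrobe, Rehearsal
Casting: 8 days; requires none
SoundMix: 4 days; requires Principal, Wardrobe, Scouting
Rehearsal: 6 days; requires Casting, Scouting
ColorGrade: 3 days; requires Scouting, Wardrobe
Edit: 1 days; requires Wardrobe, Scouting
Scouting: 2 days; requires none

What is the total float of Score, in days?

Critical path: Casting→Rehearsal→Pickups = 8+6+7 = 21, so the finish is 21 days.
Score finishes as early as 12 and must finish by 21.
Slack of Score = 18 − 9 = 9 days.

9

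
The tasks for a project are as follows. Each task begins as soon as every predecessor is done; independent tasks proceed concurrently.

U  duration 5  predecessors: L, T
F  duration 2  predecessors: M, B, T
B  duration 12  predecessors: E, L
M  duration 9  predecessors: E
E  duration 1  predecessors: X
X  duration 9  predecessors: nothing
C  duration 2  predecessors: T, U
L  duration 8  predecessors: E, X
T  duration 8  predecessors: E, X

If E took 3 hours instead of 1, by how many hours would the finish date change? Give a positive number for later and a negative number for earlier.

2

Critical path before the change: X→E→L→B→F = 9+1+8+12+2 = 32 giving 32 hours.
Since E is critical, the +2 change carries straight to that chain (now 34 hours).
That remains the longest chain; total 34 hours.
Change in finish: 34 − 32 = +2 hours.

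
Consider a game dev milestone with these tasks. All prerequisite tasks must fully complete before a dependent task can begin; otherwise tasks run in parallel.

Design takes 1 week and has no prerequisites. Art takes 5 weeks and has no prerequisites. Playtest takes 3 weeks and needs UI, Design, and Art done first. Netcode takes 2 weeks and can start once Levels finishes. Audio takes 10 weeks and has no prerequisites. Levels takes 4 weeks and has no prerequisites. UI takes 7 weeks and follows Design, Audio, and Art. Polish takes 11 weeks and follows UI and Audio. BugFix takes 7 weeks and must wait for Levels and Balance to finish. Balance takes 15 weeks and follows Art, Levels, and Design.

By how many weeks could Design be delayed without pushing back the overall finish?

Audio→UI→Polish = 10+7+11 = 28 sets the makespan at 28 weeks.
Design finishes as early as 1 and must finish by 6.
So Design can slip 6 − 1 = 5 weeks.

5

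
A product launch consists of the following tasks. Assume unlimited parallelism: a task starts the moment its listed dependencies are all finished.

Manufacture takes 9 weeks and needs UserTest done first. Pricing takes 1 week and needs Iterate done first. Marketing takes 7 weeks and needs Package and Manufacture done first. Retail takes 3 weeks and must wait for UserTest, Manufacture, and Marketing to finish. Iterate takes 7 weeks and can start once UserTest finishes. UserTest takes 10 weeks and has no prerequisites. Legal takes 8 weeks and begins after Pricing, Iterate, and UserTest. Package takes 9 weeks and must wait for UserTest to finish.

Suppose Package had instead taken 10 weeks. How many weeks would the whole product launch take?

As given, the longest chain is UserTest→Package→Marketing→Retail = 10+9+7+3 = 29, so the finish is 29 weeks.
Since Package is critical, the +1 change carries straight to that chain (now 30 weeks).
No other chain overtakes it, so the finish is 30 weeks.

30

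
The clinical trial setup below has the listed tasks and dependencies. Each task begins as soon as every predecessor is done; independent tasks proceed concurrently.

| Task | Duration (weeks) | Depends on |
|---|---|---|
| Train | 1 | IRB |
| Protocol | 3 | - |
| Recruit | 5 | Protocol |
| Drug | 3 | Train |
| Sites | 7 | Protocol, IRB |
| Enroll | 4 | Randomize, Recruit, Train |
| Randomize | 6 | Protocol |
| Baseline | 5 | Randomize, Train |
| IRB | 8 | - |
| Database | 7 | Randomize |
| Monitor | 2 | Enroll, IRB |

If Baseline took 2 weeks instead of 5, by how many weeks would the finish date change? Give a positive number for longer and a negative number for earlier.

0

Baseline: Protocol→Randomize→Database = 3+6+7 = 16 → 16 weeks.
The longest path through Baseline is only 14 weeks, so Baseline has float 2.
The critical path is still Protocol→Randomize→Database; finish is now 16 weeks.
Change in finish: 16 − 16 = +0 weeks.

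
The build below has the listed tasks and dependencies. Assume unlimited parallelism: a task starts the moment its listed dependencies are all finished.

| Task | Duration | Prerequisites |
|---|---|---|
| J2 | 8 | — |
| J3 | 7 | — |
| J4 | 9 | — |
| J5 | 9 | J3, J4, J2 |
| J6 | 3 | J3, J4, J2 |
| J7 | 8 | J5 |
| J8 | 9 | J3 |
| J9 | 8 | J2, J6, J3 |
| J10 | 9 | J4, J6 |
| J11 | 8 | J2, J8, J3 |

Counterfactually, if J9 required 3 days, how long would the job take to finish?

As given, the longest chain is J4→J5→J7 = 9+9+8 = 26, so the finish is 26 days.
J9 is off the critical path — its longest chain is 20 days, giving 6 of slack.
No other chain overtakes it, so the finish is 26 days.

26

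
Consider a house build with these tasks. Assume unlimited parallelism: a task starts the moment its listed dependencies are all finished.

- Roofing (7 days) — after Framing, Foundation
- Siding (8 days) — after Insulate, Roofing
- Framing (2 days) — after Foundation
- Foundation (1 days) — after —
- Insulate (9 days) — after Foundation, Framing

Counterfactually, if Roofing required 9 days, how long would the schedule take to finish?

20

Baseline: Foundation→Framing→Insulate→Siding = 1+2+9+8 = 20 → 20 days.
Roofing has 2 days of float (longest path through it is 18).
Now Foundation→Framing→Roofing→Siding = 1+2+9+8 = 20 is longest, so the finish becomes 20 days.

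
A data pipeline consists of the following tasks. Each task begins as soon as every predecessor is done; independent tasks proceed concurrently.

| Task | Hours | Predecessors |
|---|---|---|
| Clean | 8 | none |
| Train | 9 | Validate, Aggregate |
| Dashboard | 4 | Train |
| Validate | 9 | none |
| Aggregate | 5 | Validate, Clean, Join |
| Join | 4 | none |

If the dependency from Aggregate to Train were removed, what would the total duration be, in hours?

22

Original critical path: Validate→Aggregate→Train→Dashboard = 9+5+9+4 = 27 ⇒ 27 hours.
Without Aggregate→Train, Train's earliest start moves from 14 to 9.
The longest chain is now Validate→Train→Dashboard = 9+9+4 = 22, so the data pipeline takes 22 hours.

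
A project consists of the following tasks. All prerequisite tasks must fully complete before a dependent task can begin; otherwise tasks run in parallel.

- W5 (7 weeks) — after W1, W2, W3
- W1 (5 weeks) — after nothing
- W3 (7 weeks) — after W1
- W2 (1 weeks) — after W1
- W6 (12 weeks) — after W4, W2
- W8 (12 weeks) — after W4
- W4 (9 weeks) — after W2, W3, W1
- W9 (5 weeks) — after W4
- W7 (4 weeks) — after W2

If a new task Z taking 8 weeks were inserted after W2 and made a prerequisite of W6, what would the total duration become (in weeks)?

33

Originally the plan takes 33 weeks.
With Z inserted, W6 now waits for max(W4, W2, Z).
New critical path: W1→W3→W4→W6 = 5+7+9+12 = 33 ⇒ 33 weeks.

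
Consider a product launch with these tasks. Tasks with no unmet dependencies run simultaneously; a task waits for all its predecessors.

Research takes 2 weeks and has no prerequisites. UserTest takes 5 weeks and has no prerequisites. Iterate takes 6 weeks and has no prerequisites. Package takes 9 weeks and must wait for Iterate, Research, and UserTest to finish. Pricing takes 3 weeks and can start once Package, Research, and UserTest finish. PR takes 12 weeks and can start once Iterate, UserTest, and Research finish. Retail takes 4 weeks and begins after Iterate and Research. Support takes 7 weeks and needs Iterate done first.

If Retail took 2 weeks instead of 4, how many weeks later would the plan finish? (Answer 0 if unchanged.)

As given, the longest chain is Iterate→Package→Pricing = 6+9+3 = 18, so the finish is 18 weeks.
Retail has 8 weeks of float (longest path through it is 10).
That remains the longest chain; total 18 weeks.
Change in finish: 18 − 18 = +0 weeks.

0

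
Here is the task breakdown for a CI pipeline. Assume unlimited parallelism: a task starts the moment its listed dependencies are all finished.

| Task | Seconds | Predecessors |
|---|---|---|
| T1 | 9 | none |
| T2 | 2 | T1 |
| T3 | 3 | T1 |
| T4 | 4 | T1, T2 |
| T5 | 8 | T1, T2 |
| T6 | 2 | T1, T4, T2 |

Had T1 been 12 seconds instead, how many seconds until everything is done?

As given, the longest chain is T1→T2→T5 = 9+2+8 = 19, so the finish is 19 seconds.
T1 is on the critical path; changing it to 12 makes that path 22 seconds.
The critical path is still T1→T2→T5; finish is now 22 seconds.

22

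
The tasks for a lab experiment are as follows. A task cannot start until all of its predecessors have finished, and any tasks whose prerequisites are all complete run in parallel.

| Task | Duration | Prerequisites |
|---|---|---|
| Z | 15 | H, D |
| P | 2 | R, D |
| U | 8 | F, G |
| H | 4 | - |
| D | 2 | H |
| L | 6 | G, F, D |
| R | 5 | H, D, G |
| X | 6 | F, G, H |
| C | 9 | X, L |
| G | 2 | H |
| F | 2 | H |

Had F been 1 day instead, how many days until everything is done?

Baseline: H→F→X→C = 4+2+6+9 = 21 → 21 days.
F lies on that path, so at 1 day the path becomes 20 days.
The binding chain switches to H→G→X→C = 4+2+6+9 = 21; finish 21 days.

21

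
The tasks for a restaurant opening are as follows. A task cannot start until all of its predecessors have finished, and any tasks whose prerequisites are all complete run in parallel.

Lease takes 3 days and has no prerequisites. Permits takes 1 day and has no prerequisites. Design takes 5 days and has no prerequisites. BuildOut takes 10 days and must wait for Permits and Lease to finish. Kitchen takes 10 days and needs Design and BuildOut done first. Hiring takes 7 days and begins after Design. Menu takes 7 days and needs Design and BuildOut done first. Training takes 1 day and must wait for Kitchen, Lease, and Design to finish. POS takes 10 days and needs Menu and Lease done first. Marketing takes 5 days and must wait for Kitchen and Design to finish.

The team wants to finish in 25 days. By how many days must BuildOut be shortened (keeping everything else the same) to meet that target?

Current finish: 30 days; target: 25.
BuildOut is on every critical path, so each day cut from BuildOut cuts the finish by one (this holds down to a finish of 22).
Need 30 − 25 = 5 days off BuildOut → BuildOut becomes 5 days, finish becomes 25.

5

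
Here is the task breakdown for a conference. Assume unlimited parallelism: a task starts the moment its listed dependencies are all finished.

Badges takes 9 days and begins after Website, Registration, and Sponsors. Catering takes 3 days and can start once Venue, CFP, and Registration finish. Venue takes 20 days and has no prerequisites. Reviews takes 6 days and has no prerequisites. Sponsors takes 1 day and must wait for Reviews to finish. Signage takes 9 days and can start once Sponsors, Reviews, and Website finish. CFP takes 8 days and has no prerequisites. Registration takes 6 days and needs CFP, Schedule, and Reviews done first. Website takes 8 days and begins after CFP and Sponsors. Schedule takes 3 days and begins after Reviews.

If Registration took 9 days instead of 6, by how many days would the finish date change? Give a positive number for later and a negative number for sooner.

2

As given, the longest chain is CFP→Website→Badges = 8+8+9 = 25, so the finish is 25 days.
The longest path through Registration is only 24 days, so Registration has float 1.
Now Reviews→Schedule→Registration→Badges = 6+3+9+9 = 27 is longest, so the finish becomes 27 days.
Change in finish: 27 − 25 = +2 days.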